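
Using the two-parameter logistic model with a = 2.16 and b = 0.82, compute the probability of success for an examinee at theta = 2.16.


a*(theta - b) = 2.16 * (2.16 - 0.82) = 2.8944
exp(-2.8944) = 0.0553
P = 1 / (1 + 0.0553)
P = 0.9476

0.9476


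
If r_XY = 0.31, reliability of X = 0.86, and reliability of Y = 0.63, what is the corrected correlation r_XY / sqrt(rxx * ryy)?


r_corrected = rxy / sqrt(rxx * ryy)
= 0.31 / sqrt(0.86 * 0.63)
= 0.31 / sqrt(0.5418)
= 0.31 / 0.736071
r_corrected = 0.4212

0.4212


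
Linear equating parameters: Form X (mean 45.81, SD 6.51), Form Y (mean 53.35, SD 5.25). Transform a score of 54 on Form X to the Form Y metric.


slope = SD_Y / SD_X = 5.25 / 6.51 ~ 0.8065
intercept = mean_Y - slope * mean_X = 53.35 - (5.25 / 6.51) * 45.81 ~ 16.4065
Y = slope * X + intercept. To avoid rounding drift from the rounded slope/intercept, evaluate the equivalent form Y = mean_Y + SD_Y * (X - mean_X) / SD_X at full precision:
Y = 53.35 + 5.25 * (54 - 45.81) / 6.51
Y = 53.35 + 5.25 * 8.19 / 6.51
Y = 53.35 + 42.9975 / 6.51
Y = 53.35 + 6.6048
Y = 59.9548

59.9548


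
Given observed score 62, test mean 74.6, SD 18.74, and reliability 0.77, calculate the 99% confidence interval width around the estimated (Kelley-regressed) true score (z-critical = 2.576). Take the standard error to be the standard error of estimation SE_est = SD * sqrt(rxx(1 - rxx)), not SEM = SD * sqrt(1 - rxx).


True score estimate = 0.77*62 + 0.23*74.6 = 64.898
SE_est = SD * sqrt(rxx * (1 - rxx)) = 18.74 * sqrt(0.77 * 0.23) = 18.74 * sqrt(0.1771) = 7.886401
CI = T_est +/- z * SE_est, so width = 2 * z * SE_est = 2 * 2.576 * 7.886401
Width = 40.6307

40.6307


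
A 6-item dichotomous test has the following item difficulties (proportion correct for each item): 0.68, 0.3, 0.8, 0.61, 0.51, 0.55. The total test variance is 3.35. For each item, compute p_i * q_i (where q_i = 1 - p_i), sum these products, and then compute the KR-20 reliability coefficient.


For each item, compute p_i * q_i:
  Item 1: 0.68 * 0.32 = 0.2176
  Item 2: 0.3 * 0.7 = 0.21
  Item 3: 0.8 * 0.2 = 0.16
  Item 4: 0.61 * 0.39 = 0.2379
  Item 5: 0.51 * 0.49 = 0.2499
  Item 6: 0.55 * 0.45 = 0.2475
Sum(p_i * q_i) = 0.2176 + 0.21 + 0.16 + 0.2379 + 0.2499 + 0.2475 = 1.3229
KR-20 = (k/(k-1)) * (1 - Sum(p_i*q_i) / Var_total)
= (6/5) * (1 - 1.3229/3.35)
= 1.2 * 0.6051
KR-20 = 0.7261

0.7261


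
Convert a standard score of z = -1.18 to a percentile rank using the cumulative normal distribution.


CDF(z) = 0.5 * (1 + erf(z/sqrt(2)))
erf(-0.8344) = -0.762
CDF = 0.119
Percentile rank = 0.119 * 100 = 11.9

11.9


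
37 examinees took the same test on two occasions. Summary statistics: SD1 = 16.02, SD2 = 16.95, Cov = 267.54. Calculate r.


r = cov(X,Y) / (SD_X * SD_Y)
r = 267.54 / (16.02 * 16.95)
r = 267.54 / 271.539
r = 0.9853

0.9853


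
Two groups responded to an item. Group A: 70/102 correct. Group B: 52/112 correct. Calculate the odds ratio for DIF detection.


Odds_A = 70/32 = 2.1875
Odds_B = 52/60 = 0.8667
OR = Odds_A / Odds_B = 2.1875 / 0.8667
Exactly, OR = (70 * 60) / (32 * 52) = 4200 / 1664
OR = 2.524

2.524


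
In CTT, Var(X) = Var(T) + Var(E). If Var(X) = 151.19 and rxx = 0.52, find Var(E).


var_true = rxx * var_obs = 0.52 * 151.19 = 78.6188
var_error = var_obs - var_true
var_error = 151.19 - 78.6188
var_error = 72.5712

72.5712


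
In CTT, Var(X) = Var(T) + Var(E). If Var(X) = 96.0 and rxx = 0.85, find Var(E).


var_true = rxx * var_obs = 0.85 * 96.0 = 81.6
var_error = var_obs - var_true
var_error = 96.0 - 81.6
var_error = 14.4

14.4


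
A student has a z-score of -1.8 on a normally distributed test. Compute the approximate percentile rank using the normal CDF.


CDF(z) = 0.5 * (1 + erf(z/sqrt(2)))
erf(-1.2728) = -0.9281
CDF = 0.0359
Percentile rank = 0.0359 * 100 = 3.59

3.59


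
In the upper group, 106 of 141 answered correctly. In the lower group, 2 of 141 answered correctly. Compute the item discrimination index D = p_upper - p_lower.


p_upper = 106/141 = 0.7518
p_lower = 2/141 = 0.0142
D = 0.7518 - 0.0142 = 0.7376

0.7376


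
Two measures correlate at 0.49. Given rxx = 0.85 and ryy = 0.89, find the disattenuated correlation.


r_corrected = rxy / sqrt(rxx * ryy)
= 0.49 / sqrt(0.85 * 0.89)
= 0.49 / sqrt(0.7565)
= 0.49 / 0.86977
r_corrected = 0.5634

0.5634


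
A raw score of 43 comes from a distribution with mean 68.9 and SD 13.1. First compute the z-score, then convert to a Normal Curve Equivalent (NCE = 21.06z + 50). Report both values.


z = (X - mean) / SD = (43 - 68.9) / 13.1
z = -25.9 / 13.1
z = -1.9771
NCE = NCE = 21.06z + 50
Carry z at full precision (z = -25.9 / 13.1) into the conversion:
NCE = 21.06 * (-25.9 / 13.1) + 50 = -545.454 / 13.1 + 50
NCE = -41.6377 + 50
NCE = 8.3623

8.3623


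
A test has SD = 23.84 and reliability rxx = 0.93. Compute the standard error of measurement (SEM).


SEM = SD * sqrt(1 - rxx)
SEM = 23.84 * sqrt(1 - 0.93)
SEM = 23.84 * sqrt(0.07) = 23.84 * 0.264575
SEM = 6.3075

6.3075


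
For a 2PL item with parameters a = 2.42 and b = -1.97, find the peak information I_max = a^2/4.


For 2PL, max info at theta = b = -1.97
I_max = a^2 / 4 = 2.42^2 / 4
= 5.8564 / 4
I_max = 1.4641

1.4641


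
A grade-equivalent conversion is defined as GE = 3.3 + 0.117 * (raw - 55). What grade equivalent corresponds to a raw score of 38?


raw - median = 38 - 55 = -17
slope * diff = 0.117 * -17 = -1.989
GE = 3.3 + -1.989
GE = 1.311

1.311


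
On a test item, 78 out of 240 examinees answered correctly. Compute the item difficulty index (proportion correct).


Item difficulty p = number correct / total examinees
p = 78 / 240
p = 0.325

0.325


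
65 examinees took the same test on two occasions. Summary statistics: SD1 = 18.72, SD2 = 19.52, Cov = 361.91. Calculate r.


r = cov(X,Y) / (SD_X * SD_Y)
r = 361.91 / (18.72 * 19.52)
r = 361.91 / 365.4144
r = 0.9904

0.9904


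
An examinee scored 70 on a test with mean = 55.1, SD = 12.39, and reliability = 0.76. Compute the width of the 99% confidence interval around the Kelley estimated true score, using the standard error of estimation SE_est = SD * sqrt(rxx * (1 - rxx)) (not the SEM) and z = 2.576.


True score estimate = 0.76*70 + 0.24*55.1 = 66.424
SE_est = SD * sqrt(rxx * (1 - rxx)) = 12.39 * sqrt(0.76 * 0.24) = 12.39 * sqrt(0.1824) = 5.29156
CI = T_est +/- z * SE_est, so width = 2 * z * SE_est = 2 * 2.576 * 5.29156
Width = 27.2621

27.2621


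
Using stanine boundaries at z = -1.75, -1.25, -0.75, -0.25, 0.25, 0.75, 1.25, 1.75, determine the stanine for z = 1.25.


Stanine boundaries: [-1.75, -1.25, -0.75, -0.25, 0.25, 0.75, 1.25, 1.75]
z = 1.25
Check each boundary:
  z >= -1.75 -> could be stanine 2
  z >= -1.25 -> could be stanine 3
  z >= -0.75 -> could be stanine 4
  z >= -0.25 -> could be stanine 5
  z >= 0.25 -> could be stanine 6
  z >= 0.75 -> could be stanine 7
  z >= 1.25 -> could be stanine 8
  z < 1.75
Highest qualifying boundary gives stanine = 8

8


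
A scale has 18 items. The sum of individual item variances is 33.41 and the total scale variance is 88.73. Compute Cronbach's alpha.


alpha = (k/(k-1)) * (1 - sum(si^2)/s_total^2)
= (18/17) * (1 - 33.41/88.73)
alpha = 0.6601

0.6601


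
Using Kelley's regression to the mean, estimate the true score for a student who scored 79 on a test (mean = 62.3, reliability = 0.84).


T_est = rxx * X + (1 - rxx) * mean
T_est = 0.84 * 79 + 0.16 * 62.3
T_est = 66.36 + 9.968
T_est = 76.328

76.328


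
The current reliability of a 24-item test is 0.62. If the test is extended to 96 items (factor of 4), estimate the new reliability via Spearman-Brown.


r_new = (n * rxx) / (1 + (n-1) * rxx)
r_new = (4 * 0.62) / (1 + 3 * 0.62)
r_new = 2.48 / 2.86
r_new = 0.8671

0.8671


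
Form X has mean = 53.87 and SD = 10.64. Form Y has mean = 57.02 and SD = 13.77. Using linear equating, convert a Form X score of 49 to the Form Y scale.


slope = SD_Y / SD_X = 13.77 / 10.64 ~ 1.2942
intercept = mean_Y - slope * mean_X = 57.02 - (13.77 / 10.64) * 53.87 ~ -12.6971
Y = slope * X + intercept. To avoid rounding drift from the rounded slope/intercept, evaluate the equivalent form Y = mean_Y + SD_Y * (X - mean_X) / SD_X at full precision:
Y = 57.02 + 13.77 * (49 - 53.87) / 10.64
Y = 57.02 - 13.77 * 4.87 / 10.64
Y = 57.02 - 67.0599 / 10.64
Y = 57.02 - 6.3026
Y = 50.7174

50.7174


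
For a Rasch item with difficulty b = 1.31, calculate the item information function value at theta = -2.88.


P = 1/(1+exp(-(-2.88-1.31))) = 0.0149
I = P*(1-P) = 0.0149 * 0.9851
I = 0.0147

0.0147


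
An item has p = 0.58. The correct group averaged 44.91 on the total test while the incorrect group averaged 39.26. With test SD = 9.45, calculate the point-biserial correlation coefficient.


q = 1 - p = 0.42
rpb = ((M1 - M0) / SD) * sqrt(p * q)
rpb = ((44.91 - 39.26) / 9.45) * sqrt(0.58 * 0.42)
rpb = 0.2951

0.2951


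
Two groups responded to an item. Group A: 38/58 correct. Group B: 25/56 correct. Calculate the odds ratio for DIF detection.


Odds_A = 38/20 = 1.9
Odds_B = 25/31 = 0.8065
OR = Odds_A / Odds_B = 1.9 / 0.8065
Exactly, OR = (38 * 31) / (20 * 25) = 1178 / 500
OR = 2.356

2.356


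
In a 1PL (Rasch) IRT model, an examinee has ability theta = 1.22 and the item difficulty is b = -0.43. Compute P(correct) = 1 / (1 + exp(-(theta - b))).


theta - b = 1.22 - -0.43 = 1.65
exp(-(theta - b)) = exp(-1.65) = 0.192
P = 1 / (1 + 0.192)
P = 0.8389

0.8389


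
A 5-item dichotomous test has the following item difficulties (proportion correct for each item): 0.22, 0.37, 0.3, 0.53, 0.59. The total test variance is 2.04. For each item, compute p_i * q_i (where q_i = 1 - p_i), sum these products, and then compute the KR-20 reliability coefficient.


For each item, compute p_i * q_i:
  Item 1: 0.22 * 0.78 = 0.1716
  Item 2: 0.37 * 0.63 = 0.2331
  Item 3: 0.3 * 0.7 = 0.21
  Item 4: 0.53 * 0.47 = 0.2491
  Item 5: 0.59 * 0.41 = 0.2419
Sum(p_i * q_i) = 0.1716 + 0.2331 + 0.21 + 0.2491 + 0.2419 = 1.1057
KR-20 = (k/(k-1)) * (1 - Sum(p_i*q_i) / Var_total)
= (5/4) * (1 - 1.1057/2.04)
= 1.25 * 0.458
KR-20 = 0.5725

0.5725


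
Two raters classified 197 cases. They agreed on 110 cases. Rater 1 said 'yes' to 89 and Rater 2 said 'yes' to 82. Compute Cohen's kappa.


P_o = 110/197 = 0.558376
P_e = (89*82 + 108*115) / 38809 = 0.508078
kappa = (P_o - P_e) / (1 - P_e)
kappa = (0.558376 - 0.508078) / (1 - 0.508078)
kappa = 0.1022

0.1022


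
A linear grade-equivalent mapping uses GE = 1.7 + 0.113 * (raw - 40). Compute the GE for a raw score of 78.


raw - median = 78 - 40 = 38
slope * diff = 0.113 * 38 = 4.294
GE = 1.7 + 4.294
GE = 5.994

5.994


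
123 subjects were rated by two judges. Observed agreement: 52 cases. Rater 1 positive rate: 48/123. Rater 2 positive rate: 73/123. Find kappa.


P_o = 52/123 = 0.422764
P_e = (48*73 + 75*50) / 15129 = 0.479477
kappa = (P_o - P_e) / (1 - P_e)
kappa = (0.422764 - 0.479477) / (1 - 0.479477)
kappa = -0.109

-0.109


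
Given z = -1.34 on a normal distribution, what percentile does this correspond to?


CDF(z) = 0.5 * (1 + erf(z/sqrt(2)))
erf(-0.9475) = -0.8198
CDF = 0.0901
Percentile rank = 0.0901 * 100 = 9.01

9.01


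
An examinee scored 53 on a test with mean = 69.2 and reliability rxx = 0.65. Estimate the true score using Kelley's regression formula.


T_est = rxx * X + (1 - rxx) * mean
T_est = 0.65 * 53 + 0.35 * 69.2
T_est = 34.45 + 24.22
T_est = 58.67

58.67


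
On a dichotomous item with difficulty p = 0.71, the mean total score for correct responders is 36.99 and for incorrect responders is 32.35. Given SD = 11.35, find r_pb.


q = 1 - p = 0.29
rpb = ((M1 - M0) / SD) * sqrt(p * q)
rpb = ((36.99 - 32.35) / 11.35) * sqrt(0.71 * 0.29)
rpb = 0.1855

0.1855


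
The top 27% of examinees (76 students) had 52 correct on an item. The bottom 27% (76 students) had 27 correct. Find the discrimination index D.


p_upper = 52/76 = 0.6842
p_lower = 27/76 = 0.3553
D = 0.6842 - 0.3553 = 0.3289

0.3289


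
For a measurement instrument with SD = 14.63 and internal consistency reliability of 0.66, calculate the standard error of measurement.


SEM = SD * sqrt(1 - rxx)
SEM = 14.63 * sqrt(1 - 0.66)
SEM = 14.63 * sqrt(0.34) = 14.63 * 0.583095
SEM = 8.5307

8.5307


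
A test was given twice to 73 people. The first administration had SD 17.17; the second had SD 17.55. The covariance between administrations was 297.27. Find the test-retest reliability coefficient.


r = cov(X,Y) / (SD_X * SD_Y)
r = 297.27 / (17.17 * 17.55)
r = 297.27 / 301.3335
r = 0.9865

0.9865


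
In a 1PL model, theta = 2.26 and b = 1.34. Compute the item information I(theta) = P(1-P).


P = 1/(1+exp(-(2.26-1.34))) = 0.715
I = P*(1-P) = 0.715 * 0.285
I = 0.2038

0.2038


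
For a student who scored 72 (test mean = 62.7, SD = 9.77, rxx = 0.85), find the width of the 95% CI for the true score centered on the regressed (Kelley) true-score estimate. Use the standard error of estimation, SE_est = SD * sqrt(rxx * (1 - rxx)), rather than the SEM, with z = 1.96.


True score estimate = 0.85*72 + 0.15*62.7 = 70.605
SE_est = SD * sqrt(rxx * (1 - rxx)) = 9.77 * sqrt(0.85 * 0.15) = 9.77 * sqrt(0.1275) = 3.488588
CI = T_est +/- z * SE_est, so width = 2 * z * SE_est = 2 * 1.96 * 3.488588
Width = 13.6753

13.6753


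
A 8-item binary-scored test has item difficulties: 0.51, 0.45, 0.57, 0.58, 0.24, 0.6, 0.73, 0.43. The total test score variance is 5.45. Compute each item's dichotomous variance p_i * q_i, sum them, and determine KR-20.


For each item, compute p_i * q_i:
  Item 1: 0.51 * 0.49 = 0.2499
  Item 2: 0.45 * 0.55 = 0.2475
  Item 3: 0.57 * 0.43 = 0.2451
  Item 4: 0.58 * 0.42 = 0.2436
  Item 5: 0.24 * 0.76 = 0.1824
  Item 6: 0.6 * 0.4 = 0.24
  Item 7: 0.73 * 0.27 = 0.1971
  Item 8: 0.43 * 0.57 = 0.2451
Sum(p_i * q_i) = 0.2499 + 0.2475 + 0.2451 + 0.2436 + 0.1824 + 0.24 + 0.1971 + 0.2451 = 1.8507
KR-20 = (k/(k-1)) * (1 - Sum(p_i*q_i) / Var_total)
= (8/7) * (1 - 1.8507/5.45)
= 1.1429 * 0.6604
KR-20 = 0.7548

0.7548


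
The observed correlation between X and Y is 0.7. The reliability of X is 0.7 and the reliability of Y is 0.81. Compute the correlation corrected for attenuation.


r_corrected = rxy / sqrt(rxx * ryy)
= 0.7 / sqrt(0.7 * 0.81)
= 0.7 / sqrt(0.567)
= 0.7 / 0.752994
r_corrected = 0.9296

0.9296


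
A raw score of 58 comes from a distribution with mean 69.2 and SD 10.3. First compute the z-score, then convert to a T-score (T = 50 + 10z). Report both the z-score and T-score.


z = (X - mean) / SD = (58 - 69.2) / 10.3
z = -11.2 / 10.3
z = -1.0874
T-score = T = 50 + 10z
Carry z at full precision (z = -11.2 / 10.3) into the conversion:
T-score = 50 + 10 * (-11.2 / 10.3) = 50 + -112 / 10.3
T-score = 50 + -10.8738
T-score = 39.1262

39.1262


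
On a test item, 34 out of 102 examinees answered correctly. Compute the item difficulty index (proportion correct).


Item difficulty p = number correct / total examinees
p = 34 / 102
p = 0.3333

0.3333


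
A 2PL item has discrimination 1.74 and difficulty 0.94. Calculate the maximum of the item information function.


For 2PL, max info at theta = b = 0.94
I_max = a^2 / 4 = 1.74^2 / 4
= 3.0276 / 4
I_max = 0.7569

0.7569


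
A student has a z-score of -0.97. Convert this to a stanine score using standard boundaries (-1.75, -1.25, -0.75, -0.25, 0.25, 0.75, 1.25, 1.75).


Stanine boundaries: [-1.75, -1.25, -0.75, -0.25, 0.25, 0.75, 1.25, 1.75]
z = -0.97
Check each boundary:
  z >= -1.75 -> could be stanine 2
  z >= -1.25 -> could be stanine 3
  z < -0.75
  z < -0.25
  z < 0.25
  z < 0.75
  z < 1.25
  z < 1.75
Highest qualifying boundary gives stanine = 3

3


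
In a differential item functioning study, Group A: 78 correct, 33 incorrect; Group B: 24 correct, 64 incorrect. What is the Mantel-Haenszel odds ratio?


Odds_A = 78/33 = 2.3636
Odds_B = 24/64 = 0.375
OR = Odds_A / Odds_B = 2.3636 / 0.375
Exactly, OR = (78 * 64) / (33 * 24) = 4992 / 792
OR = 6.303

6.303


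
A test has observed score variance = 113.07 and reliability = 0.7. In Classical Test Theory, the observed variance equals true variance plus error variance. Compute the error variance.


var_true = rxx * var_obs = 0.7 * 113.07 = 79.149
var_error = var_obs - var_true
var_error = 113.07 - 79.149
var_error = 33.921

33.921


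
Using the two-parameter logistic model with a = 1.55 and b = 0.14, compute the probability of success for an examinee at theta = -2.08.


a*(theta - b) = 1.55 * (-2.08 - 0.14) = -3.441
exp(--3.441) = 31.2182
P = 1 / (1 + 31.2182)
P = 0.031

0.031


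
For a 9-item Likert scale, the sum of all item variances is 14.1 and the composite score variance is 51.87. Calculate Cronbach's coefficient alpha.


alpha = (k/(k-1)) * (1 - sum(si^2)/s_total^2)
= (9/8) * (1 - 14.1/51.87)
alpha = 0.8192

0.8192


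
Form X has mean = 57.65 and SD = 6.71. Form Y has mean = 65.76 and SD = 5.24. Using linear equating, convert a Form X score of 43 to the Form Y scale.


slope = SD_Y / SD_X = 5.24 / 6.71 ~ 0.7809
intercept = mean_Y - slope * mean_X = 65.76 - (5.24 / 6.71) * 57.65 ~ 20.7397
Y = slope * X + intercept. To avoid rounding drift from the rounded slope/intercept, evaluate the equivalent form Y = mean_Y + SD_Y * (X - mean_X) / SD_X at full precision:
Y = 65.76 + 5.24 * (43 - 57.65) / 6.71
Y = 65.76 - 5.24 * 14.65 / 6.71
Y = 65.76 - 76.766 / 6.71
Y = 65.76 - 11.4405
Y = 54.3195

54.3195


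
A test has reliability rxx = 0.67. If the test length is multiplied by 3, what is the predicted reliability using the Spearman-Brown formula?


r_new = (n * rxx) / (1 + (n-1) * rxx)
r_new = (3 * 0.67) / (1 + 2 * 0.67)
r_new = 2.01 / 2.34
r_new = 0.859

0.859


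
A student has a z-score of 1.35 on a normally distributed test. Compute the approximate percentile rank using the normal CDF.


CDF(z) = 0.5 * (1 + erf(z/sqrt(2)))
erf(0.9546) = 0.823
CDF = 0.9115
Percentile rank = 0.9115 * 100 = 91.15

91.15


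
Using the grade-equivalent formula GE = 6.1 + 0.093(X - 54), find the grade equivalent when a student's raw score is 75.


raw - median = 75 - 54 = 21
slope * diff = 0.093 * 21 = 1.953
GE = 6.1 + 1.953
GE = 8.053

8.053


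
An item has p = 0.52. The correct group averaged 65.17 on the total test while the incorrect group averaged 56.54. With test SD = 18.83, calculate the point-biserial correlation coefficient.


q = 1 - p = 0.48
rpb = ((M1 - M0) / SD) * sqrt(p * q)
rpb = ((65.17 - 56.54) / 18.83) * sqrt(0.52 * 0.48)
rpb = 0.229

0.229


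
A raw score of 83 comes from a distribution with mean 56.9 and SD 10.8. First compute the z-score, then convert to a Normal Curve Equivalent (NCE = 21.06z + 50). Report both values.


z = (X - mean) / SD = (83 - 56.9) / 10.8
z = 26.1 / 10.8
z = 2.4167
NCE = NCE = 21.06z + 50
Carry z at full precision (z = 26.1 / 10.8) into the conversion:
NCE = 21.06 * (26.1 / 10.8) + 50 = 549.666 / 10.8 + 50
NCE = 50.895 + 50
NCE = 100.895

100.895


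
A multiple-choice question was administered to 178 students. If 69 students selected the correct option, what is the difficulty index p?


Item difficulty p = number correct / total examinees
p = 69 / 178
p = 0.3876

0.3876


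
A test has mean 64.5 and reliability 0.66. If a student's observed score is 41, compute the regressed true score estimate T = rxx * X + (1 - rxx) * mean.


T_est = rxx * X + (1 - rxx) * mean
T_est = 0.66 * 41 + 0.34 * 64.5
T_est = 27.06 + 21.93
T_est = 48.99

48.99


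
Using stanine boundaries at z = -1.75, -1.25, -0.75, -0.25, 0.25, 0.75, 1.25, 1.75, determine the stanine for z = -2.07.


Stanine boundaries: [-1.75, -1.25, -0.75, -0.25, 0.25, 0.75, 1.25, 1.75]
z = -2.07
Check each boundary:
  z < -1.75
  z < -1.25
  z < -0.75
  z < -0.25
  z < 0.25
  z < 0.75
  z < 1.25
  z < 1.75
Highest qualifying boundary gives stanine = 1

1


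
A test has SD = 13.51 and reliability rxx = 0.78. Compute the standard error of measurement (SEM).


SEM = SD * sqrt(1 - rxx)
SEM = 13.51 * sqrt(1 - 0.78)
SEM = 13.51 * sqrt(0.22) = 13.51 * 0.469042
SEM = 6.3368

6.3368


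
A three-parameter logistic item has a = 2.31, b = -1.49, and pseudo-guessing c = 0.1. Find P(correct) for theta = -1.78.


logit = 2.31*(-1.78 - -1.49) = -0.6699
P* = 1/(1 + exp(--0.6699)) = 0.3385
P = 0.1 + (1 - 0.1) * 0.3385
P = 0.4047

0.4047


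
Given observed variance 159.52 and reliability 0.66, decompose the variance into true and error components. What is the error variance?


var_true = rxx * var_obs = 0.66 * 159.52 = 105.2832
var_error = var_obs - var_true
var_error = 159.52 - 105.2832
var_error = 54.2368

54.2368


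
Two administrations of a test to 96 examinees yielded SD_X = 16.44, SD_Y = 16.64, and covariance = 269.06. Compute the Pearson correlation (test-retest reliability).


r = cov(X,Y) / (SD_X * SD_Y)
r = 269.06 / (16.44 * 16.64)
r = 269.06 / 273.5616
r = 0.9835

0.9835


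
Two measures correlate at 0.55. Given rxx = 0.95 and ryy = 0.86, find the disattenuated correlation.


r_corrected = rxy / sqrt(rxx * ryy)
= 0.55 / sqrt(0.95 * 0.86)
= 0.55 / sqrt(0.817)
= 0.55 / 0.903881
r_corrected = 0.6085

0.6085


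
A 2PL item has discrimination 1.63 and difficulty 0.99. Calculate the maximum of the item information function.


For 2PL, max info at theta = b = 0.99
I_max = a^2 / 4 = 1.63^2 / 4
= 2.6569 / 4
I_max = 0.6642

0.6642


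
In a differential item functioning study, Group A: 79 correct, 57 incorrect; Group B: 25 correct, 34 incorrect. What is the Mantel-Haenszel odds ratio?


Odds_A = 79/57 = 1.386
Odds_B = 25/34 = 0.7353
OR = Odds_A / Odds_B = 1.386 / 0.7353
Exactly, OR = (79 * 34) / (57 * 25) = 2686 / 1425
OR = 1.8849

1.8849


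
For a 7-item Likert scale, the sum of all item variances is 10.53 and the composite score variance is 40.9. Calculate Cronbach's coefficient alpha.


alpha = (k/(k-1)) * (1 - sum(si^2)/s_total^2)
= (7/6) * (1 - 10.53/40.9)
alpha = 0.8663

0.8663


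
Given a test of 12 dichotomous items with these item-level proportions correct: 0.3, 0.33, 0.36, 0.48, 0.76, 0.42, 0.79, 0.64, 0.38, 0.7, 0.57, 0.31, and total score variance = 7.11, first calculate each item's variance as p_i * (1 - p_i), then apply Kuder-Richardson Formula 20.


For each item, compute p_i * q_i:
  Item 1: 0.3 * 0.7 = 0.21
  Item 2: 0.33 * 0.67 = 0.2211
  Item 3: 0.36 * 0.64 = 0.2304
  Item 4: 0.48 * 0.52 = 0.2496
  Item 5: 0.76 * 0.24 = 0.1824
  Item 6: 0.42 * 0.58 = 0.2436
  Item 7: 0.79 * 0.21 = 0.1659
  Item 8: 0.64 * 0.36 = 0.2304
  Item 9: 0.38 * 0.62 = 0.2356
  Item 10: 0.7 * 0.3 = 0.21
  Item 11: 0.57 * 0.43 = 0.2451
  Item 12: 0.31 * 0.69 = 0.2139
Sum(p_i * q_i) = 0.21 + 0.2211 + 0.2304 + 0.2496 + 0.1824 + 0.2436 + 0.1659 + 0.2304 + 0.2356 + 0.21 + 0.2451 + 0.2139 = 2.638
KR-20 = (k/(k-1)) * (1 - Sum(p_i*q_i) / Var_total)
= (12/11) * (1 - 2.638/7.11)
= 1.0909 * 0.629
KR-20 = 0.6862

0.6862


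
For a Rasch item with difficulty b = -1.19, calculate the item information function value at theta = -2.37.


P = 1/(1+exp(-(-2.37--1.19))) = 0.2351
I = P*(1-P) = 0.2351 * 0.7649
I = 0.1798

0.1798


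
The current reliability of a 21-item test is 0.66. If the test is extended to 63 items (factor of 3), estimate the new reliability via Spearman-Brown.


r_new = (n * rxx) / (1 + (n-1) * rxx)
r_new = (3 * 0.66) / (1 + 2 * 0.66)
r_new = 1.98 / 2.32
r_new = 0.8534

0.8534


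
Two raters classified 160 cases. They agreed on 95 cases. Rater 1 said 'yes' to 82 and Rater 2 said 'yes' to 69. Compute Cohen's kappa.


P_o = 95/160 = 0.59375
P_e = (82*69 + 78*91) / 25600 = 0.498281
kappa = (P_o - P_e) / (1 - P_e)
kappa = (0.59375 - 0.498281) / (1 - 0.498281)
kappa = 0.1903

0.1903


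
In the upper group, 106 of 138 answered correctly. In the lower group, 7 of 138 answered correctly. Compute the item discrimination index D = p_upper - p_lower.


p_upper = 106/138 = 0.7681
p_lower = 7/138 = 0.0507
D = 0.7681 - 0.0507 = 0.7174

0.7174


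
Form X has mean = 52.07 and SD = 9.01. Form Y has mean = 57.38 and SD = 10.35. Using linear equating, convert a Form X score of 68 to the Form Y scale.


slope = SD_Y / SD_X = 10.35 / 9.01 ~ 1.1487
intercept = mean_Y - slope * mean_X = 57.38 - (10.35 / 9.01) * 52.07 ~ -2.434
Y = slope * X + intercept. To avoid rounding drift from the rounded slope/intercept, evaluate the equivalent form Y = mean_Y + SD_Y * (X - mean_X) / SD_X at full precision:
Y = 57.38 + 10.35 * (68 - 52.07) / 9.01
Y = 57.38 + 10.35 * 15.93 / 9.01
Y = 57.38 + 164.8755 / 9.01
Y = 57.38 + 18.2992
Y = 75.6792

75.6792


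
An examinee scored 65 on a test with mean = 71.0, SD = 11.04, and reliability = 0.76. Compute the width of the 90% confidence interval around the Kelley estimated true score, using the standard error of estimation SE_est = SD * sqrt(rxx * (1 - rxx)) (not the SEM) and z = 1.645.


True score estimate = 0.76*65 + 0.24*71.0 = 66.44
SE_est = SD * sqrt(rxx * (1 - rxx)) = 11.04 * sqrt(0.76 * 0.24) = 11.04 * sqrt(0.1824) = 4.714998
CI = T_est +/- z * SE_est, so width = 2 * z * SE_est = 2 * 1.645 * 4.714998
Width = 15.5123

15.5123


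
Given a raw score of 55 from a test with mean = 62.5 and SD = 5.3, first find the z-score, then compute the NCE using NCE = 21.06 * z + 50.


z = (X - mean) / SD = (55 - 62.5) / 5.3
z = -7.5 / 5.3
z = -1.4151
NCE = NCE = 21.06z + 50
Carry z at full precision (z = -7.5 / 5.3) into the conversion:
NCE = 21.06 * (-7.5 / 5.3) + 50 = -157.95 / 5.3 + 50
NCE = -29.8019 + 50
NCE = 20.1981

20.1981


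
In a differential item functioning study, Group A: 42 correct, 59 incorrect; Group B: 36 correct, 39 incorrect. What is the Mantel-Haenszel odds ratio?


Odds_A = 42/59 = 0.7119
Odds_B = 36/39 = 0.9231
OR = Odds_A / Odds_B = 0.7119 / 0.9231
Exactly, OR = (42 * 39) / (59 * 36) = 1638 / 2124
OR = 0.7712

0.7712


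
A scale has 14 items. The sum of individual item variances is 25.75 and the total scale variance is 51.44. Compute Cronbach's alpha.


alpha = (k/(k-1)) * (1 - sum(si^2)/s_total^2)
= (14/13) * (1 - 25.75/51.44)
alpha = 0.5378

0.5378


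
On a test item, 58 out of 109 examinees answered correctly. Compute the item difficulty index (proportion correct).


Item difficulty p = number correct / total examinees
p = 58 / 109
p = 0.5321

0.5321


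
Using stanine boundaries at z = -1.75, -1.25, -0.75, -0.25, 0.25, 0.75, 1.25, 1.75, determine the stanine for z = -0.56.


Stanine boundaries: [-1.75, -1.25, -0.75, -0.25, 0.25, 0.75, 1.25, 1.75]
z = -0.56
Check each boundary:
  z >= -1.75 -> could be stanine 2
  z >= -1.25 -> could be stanine 3
  z >= -0.75 -> could be stanine 4
  z < -0.25
  z < 0.25
  z < 0.75
  z < 1.25
  z < 1.75
Highest qualifying boundary gives stanine = 4

4


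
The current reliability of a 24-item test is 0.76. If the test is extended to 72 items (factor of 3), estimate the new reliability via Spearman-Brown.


r_new = (n * rxx) / (1 + (n-1) * rxx)
r_new = (3 * 0.76) / (1 + 2 * 0.76)
r_new = 2.28 / 2.52
r_new = 0.9048

0.9048


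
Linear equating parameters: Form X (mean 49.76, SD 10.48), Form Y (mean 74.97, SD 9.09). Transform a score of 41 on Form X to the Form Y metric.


slope = SD_Y / SD_X = 9.09 / 10.48 ~ 0.8674
intercept = mean_Y - slope * mean_X = 74.97 - (9.09 / 10.48) * 49.76 ~ 31.8098
Y = slope * X + intercept. To avoid rounding drift from the rounded slope/intercept, evaluate the equivalent form Y = mean_Y + SD_Y * (X - mean_X) / SD_X at full precision:
Y = 74.97 + 9.09 * (41 - 49.76) / 10.48
Y = 74.97 - 9.09 * 8.76 / 10.48
Y = 74.97 - 79.6284 / 10.48
Y = 74.97 - 7.5981
Y = 67.3719

67.3719


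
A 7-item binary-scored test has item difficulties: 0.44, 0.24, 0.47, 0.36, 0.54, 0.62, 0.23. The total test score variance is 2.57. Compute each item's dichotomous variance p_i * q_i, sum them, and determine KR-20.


For each item, compute p_i * q_i:
  Item 1: 0.44 * 0.56 = 0.2464
  Item 2: 0.24 * 0.76 = 0.1824
  Item 3: 0.47 * 0.53 = 0.2491
  Item 4: 0.36 * 0.64 = 0.2304
  Item 5: 0.54 * 0.46 = 0.2484
  Item 6: 0.62 * 0.38 = 0.2356
  Item 7: 0.23 * 0.77 = 0.1771
Sum(p_i * q_i) = 0.2464 + 0.1824 + 0.2491 + 0.2304 + 0.2484 + 0.2356 + 0.1771 = 1.5694
KR-20 = (k/(k-1)) * (1 - Sum(p_i*q_i) / Var_total)
= (7/6) * (1 - 1.5694/2.57)
= 1.1667 * 0.3893
KR-20 = 0.4542

0.4542


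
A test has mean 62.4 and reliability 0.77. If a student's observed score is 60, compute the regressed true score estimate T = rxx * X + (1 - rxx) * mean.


T_est = rxx * X + (1 - rxx) * mean
T_est = 0.77 * 60 + 0.23 * 62.4
T_est = 46.2 + 14.352
T_est = 60.552

60.552


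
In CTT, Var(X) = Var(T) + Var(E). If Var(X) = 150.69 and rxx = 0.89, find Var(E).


var_true = rxx * var_obs = 0.89 * 150.69 = 134.1141
var_error = var_obs - var_true
var_error = 150.69 - 134.1141
var_error = 16.5759

16.5759


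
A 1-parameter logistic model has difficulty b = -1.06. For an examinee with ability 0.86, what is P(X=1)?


theta - b = 0.86 - -1.06 = 1.92
exp(-(theta - b)) = exp(-1.92) = 0.1466
P = 1 / (1 + 0.1466)
P = 0.8721

0.8721


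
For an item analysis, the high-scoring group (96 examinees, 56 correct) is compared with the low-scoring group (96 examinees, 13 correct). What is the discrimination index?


p_upper = 56/96 = 0.5833
p_lower = 13/96 = 0.1354
D = 0.5833 - 0.1354 = 0.4479

0.4479


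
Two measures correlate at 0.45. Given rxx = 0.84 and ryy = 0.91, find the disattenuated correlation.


r_corrected = rxy / sqrt(rxx * ryy)
= 0.45 / sqrt(0.84 * 0.91)
= 0.45 / sqrt(0.7644)
= 0.45 / 0.8743
r_corrected = 0.5147

0.5147


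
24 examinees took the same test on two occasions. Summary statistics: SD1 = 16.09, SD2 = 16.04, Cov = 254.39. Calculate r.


r = cov(X,Y) / (SD_X * SD_Y)
r = 254.39 / (16.09 * 16.04)
r = 254.39 / 258.0836
r = 0.9857

0.9857


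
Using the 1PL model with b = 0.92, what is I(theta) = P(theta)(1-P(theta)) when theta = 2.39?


P = 1/(1+exp(-(2.39-0.92))) = 0.8131
I = P*(1-P) = 0.8131 * 0.1869
I = 0.152

0.152


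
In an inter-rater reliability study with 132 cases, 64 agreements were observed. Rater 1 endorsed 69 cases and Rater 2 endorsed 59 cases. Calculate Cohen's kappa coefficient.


P_o = 64/132 = 0.484848
P_e = (69*59 + 63*73) / 17424 = 0.49759
kappa = (P_o - P_e) / (1 - P_e)
kappa = (0.484848 - 0.49759) / (1 - 0.49759)
kappa = -0.0254

-0.0254


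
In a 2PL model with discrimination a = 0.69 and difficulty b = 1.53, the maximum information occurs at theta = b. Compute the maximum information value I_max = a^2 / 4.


For 2PL, max info at theta = b = 1.53
I_max = a^2 / 4 = 0.69^2 / 4
= 0.4761 / 4
I_max = 0.119

0.119


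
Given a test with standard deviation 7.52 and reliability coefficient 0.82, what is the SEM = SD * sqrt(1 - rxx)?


SEM = SD * sqrt(1 - rxx)
SEM = 7.52 * sqrt(1 - 0.82)
SEM = 7.52 * sqrt(0.18) = 7.52 * 0.424264
SEM = 3.1905

3.1905


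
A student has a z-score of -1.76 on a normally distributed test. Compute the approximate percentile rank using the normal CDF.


CDF(z) = 0.5 * (1 + erf(z/sqrt(2)))
erf(-1.2445) = -0.9216
CDF = 0.0392
Percentile rank = 0.0392 * 100 = 3.92

3.92


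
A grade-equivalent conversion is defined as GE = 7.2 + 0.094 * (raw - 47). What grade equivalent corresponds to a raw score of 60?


raw - median = 60 - 47 = 13
slope * diff = 0.094 * 13 = 1.222
GE = 7.2 + 1.222
GE = 8.422

8.422


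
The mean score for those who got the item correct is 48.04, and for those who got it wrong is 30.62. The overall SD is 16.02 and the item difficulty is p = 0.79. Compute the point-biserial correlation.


q = 1 - p = 0.21
rpb = ((M1 - M0) / SD) * sqrt(p * q)
rpb = ((48.04 - 30.62) / 16.02) * sqrt(0.79 * 0.21)
rpb = 0.4429

0.4429


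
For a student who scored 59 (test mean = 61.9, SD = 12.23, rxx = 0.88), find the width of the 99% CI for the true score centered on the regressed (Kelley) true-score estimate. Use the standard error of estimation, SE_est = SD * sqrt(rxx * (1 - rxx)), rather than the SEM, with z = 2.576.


True score estimate = 0.88*59 + 0.12*61.9 = 59.348
SE_est = SD * sqrt(rxx * (1 - rxx)) = 12.23 * sqrt(0.88 * 0.12) = 12.23 * sqrt(0.1056) = 3.97428
CI = T_est +/- z * SE_est, so width = 2 * z * SE_est = 2 * 2.576 * 3.97428
Width = 20.4755

20.4755


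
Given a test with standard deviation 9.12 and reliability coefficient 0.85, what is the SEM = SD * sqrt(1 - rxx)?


SEM = SD * sqrt(1 - rxx)
SEM = 9.12 * sqrt(1 - 0.85)
SEM = 9.12 * sqrt(0.15) = 9.12 * 0.387298
SEM = 3.5322

3.5322


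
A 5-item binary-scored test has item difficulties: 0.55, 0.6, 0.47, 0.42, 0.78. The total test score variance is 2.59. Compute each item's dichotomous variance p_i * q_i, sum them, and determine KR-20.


For each item, compute p_i * q_i:
  Item 1: 0.55 * 0.45 = 0.2475
  Item 2: 0.6 * 0.4 = 0.24
  Item 3: 0.47 * 0.53 = 0.2491
  Item 4: 0.42 * 0.58 = 0.2436
  Item 5: 0.78 * 0.22 = 0.1716
Sum(p_i * q_i) = 0.2475 + 0.24 + 0.2491 + 0.2436 + 0.1716 = 1.1518
KR-20 = (k/(k-1)) * (1 - Sum(p_i*q_i) / Var_total)
= (5/4) * (1 - 1.1518/2.59)
= 1.25 * 0.5553
KR-20 = 0.6941

0.6941


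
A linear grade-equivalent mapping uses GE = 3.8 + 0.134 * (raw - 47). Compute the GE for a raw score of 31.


raw - median = 31 - 47 = -16
slope * diff = 0.134 * -16 = -2.144
GE = 3.8 + -2.144
GE = 1.656

1.656


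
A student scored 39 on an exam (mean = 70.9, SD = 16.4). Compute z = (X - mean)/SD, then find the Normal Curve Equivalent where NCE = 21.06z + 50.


z = (X - mean) / SD = (39 - 70.9) / 16.4
z = -31.9 / 16.4
z = -1.9451
NCE = NCE = 21.06z + 50
Carry z at full precision (z = -31.9 / 16.4) into the conversion:
NCE = 21.06 * (-31.9 / 16.4) + 50 = -671.814 / 16.4 + 50
NCE = -40.9643 + 50
NCE = 9.0357

9.0357


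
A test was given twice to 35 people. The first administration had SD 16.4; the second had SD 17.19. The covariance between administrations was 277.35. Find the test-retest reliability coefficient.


r = cov(X,Y) / (SD_X * SD_Y)
r = 277.35 / (16.4 * 17.19)
r = 277.35 / 281.916
r = 0.9838

0.9838


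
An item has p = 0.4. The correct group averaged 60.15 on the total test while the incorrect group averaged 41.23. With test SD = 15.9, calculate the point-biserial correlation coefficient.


q = 1 - p = 0.6
rpb = ((M1 - M0) / SD) * sqrt(p * q)
rpb = ((60.15 - 41.23) / 15.9) * sqrt(0.4 * 0.6)
rpb = 0.5829

0.5829


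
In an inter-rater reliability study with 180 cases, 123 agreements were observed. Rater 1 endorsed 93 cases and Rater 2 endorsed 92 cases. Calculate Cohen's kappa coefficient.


P_o = 123/180 = 0.683333
P_e = (93*92 + 87*88) / 32400 = 0.50037
kappa = (P_o - P_e) / (1 - P_e)
kappa = (0.683333 - 0.50037) / (1 - 0.50037)
kappa = 0.3662

0.3662


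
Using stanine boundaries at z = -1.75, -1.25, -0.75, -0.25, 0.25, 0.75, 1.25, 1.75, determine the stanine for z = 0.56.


Stanine boundaries: [-1.75, -1.25, -0.75, -0.25, 0.25, 0.75, 1.25, 1.75]
z = 0.56
Check each boundary:
  z >= -1.75 -> could be stanine 2
  z >= -1.25 -> could be stanine 3
  z >= -0.75 -> could be stanine 4
  z >= -0.25 -> could be stanine 5
  z >= 0.25 -> could be stanine 6
  z < 0.75
  z < 1.25
  z < 1.75
Highest qualifying boundary gives stanine = 6

6


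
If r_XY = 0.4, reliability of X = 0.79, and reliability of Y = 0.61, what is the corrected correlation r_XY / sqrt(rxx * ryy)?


r_corrected = rxy / sqrt(rxx * ryy)
= 0.4 / sqrt(0.79 * 0.61)
= 0.4 / sqrt(0.4819)
= 0.4 / 0.69419
r_corrected = 0.5762

0.5762


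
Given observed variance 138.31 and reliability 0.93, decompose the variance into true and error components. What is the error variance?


var_true = rxx * var_obs = 0.93 * 138.31 = 128.6283
var_error = var_obs - var_true
var_error = 138.31 - 128.6283
var_error = 9.6817

9.6817


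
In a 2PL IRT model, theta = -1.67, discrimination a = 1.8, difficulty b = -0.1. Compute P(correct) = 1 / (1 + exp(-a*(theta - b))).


a*(theta - b) = 1.8 * (-1.67 - -0.1) = -2.826
exp(--2.826) = 16.8778
P = 1 / (1 + 16.8778)
P = 0.0559

0.0559


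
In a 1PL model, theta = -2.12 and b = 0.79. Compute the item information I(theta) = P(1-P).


P = 1/(1+exp(-(-2.12-0.79))) = 0.0517
I = P*(1-P) = 0.0517 * 0.9483
I = 0.049

0.049


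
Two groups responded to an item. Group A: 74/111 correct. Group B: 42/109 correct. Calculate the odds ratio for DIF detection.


Odds_A = 74/37 = 2.0
Odds_B = 42/67 = 0.6269
OR = Odds_A / Odds_B = 2.0 / 0.6269
Exactly, OR = (74 * 67) / (37 * 42) = 4958 / 1554
OR = 3.1905

3.1905


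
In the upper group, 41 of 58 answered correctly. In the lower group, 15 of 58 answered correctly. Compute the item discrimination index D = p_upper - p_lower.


p_upper = 41/58 = 0.7069
p_lower = 15/58 = 0.2586
D = 0.7069 - 0.2586 = 0.4483

0.4483


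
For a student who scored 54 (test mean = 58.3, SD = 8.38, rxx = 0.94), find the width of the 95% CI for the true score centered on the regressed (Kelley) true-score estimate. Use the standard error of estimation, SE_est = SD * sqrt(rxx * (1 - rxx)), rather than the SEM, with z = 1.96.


True score estimate = 0.94*54 + 0.06*58.3 = 54.258
SE_est = SD * sqrt(rxx * (1 - rxx)) = 8.38 * sqrt(0.94 * 0.06) = 8.38 * sqrt(0.0564) = 1.99014
CI = T_est +/- z * SE_est, so width = 2 * z * SE_est = 2 * 1.96 * 1.99014
Width = 7.8013

7.8013


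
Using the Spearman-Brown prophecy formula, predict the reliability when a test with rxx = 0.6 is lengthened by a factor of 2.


r_new = (n * rxx) / (1 + (n-1) * rxx)
r_new = (2 * 0.6) / (1 + 1 * 0.6)
r_new = 1.2 / 1.6
r_new = 0.75

0.75


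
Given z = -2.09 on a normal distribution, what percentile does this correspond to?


CDF(z) = 0.5 * (1 + erf(z/sqrt(2)))
erf(-1.4779) = -0.9634
CDF = 0.0183
Percentile rank = 0.0183 * 100 = 1.83

1.83


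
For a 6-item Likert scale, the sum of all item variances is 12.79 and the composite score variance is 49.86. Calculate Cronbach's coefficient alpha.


alpha = (k/(k-1)) * (1 - sum(si^2)/s_total^2)
= (6/5) * (1 - 12.79/49.86)
alpha = 0.8922

0.8922


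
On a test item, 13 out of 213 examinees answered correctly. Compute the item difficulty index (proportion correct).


Item difficulty p = number correct / total examinees
p = 13 / 213
p = 0.061

0.061


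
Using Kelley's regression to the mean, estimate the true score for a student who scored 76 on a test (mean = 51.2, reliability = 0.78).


T_est = rxx * X + (1 - rxx) * mean
T_est = 0.78 * 76 + 0.22 * 51.2
T_est = 59.28 + 11.264
T_est = 70.544

70.544


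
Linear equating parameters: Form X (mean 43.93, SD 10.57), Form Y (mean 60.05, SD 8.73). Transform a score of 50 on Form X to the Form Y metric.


slope = SD_Y / SD_X = 8.73 / 10.57 ~ 0.8259
intercept = mean_Y - slope * mean_X = 60.05 - (8.73 / 10.57) * 43.93 ~ 23.7672
Y = slope * X + intercept. To avoid rounding drift from the rounded slope/intercept, evaluate the equivalent form Y = mean_Y + SD_Y * (X - mean_X) / SD_X at full precision:
Y = 60.05 + 8.73 * (50 - 43.93) / 10.57
Y = 60.05 + 8.73 * 6.07 / 10.57
Y = 60.05 + 52.9911 / 10.57
Y = 60.05 + 5.0133
Y = 65.0633

65.0633


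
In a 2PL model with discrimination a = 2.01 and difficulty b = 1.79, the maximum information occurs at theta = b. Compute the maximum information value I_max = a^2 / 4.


For 2PL, max info at theta = b = 1.79
I_max = a^2 / 4 = 2.01^2 / 4
= 4.0401 / 4
I_max = 1.01

1.01


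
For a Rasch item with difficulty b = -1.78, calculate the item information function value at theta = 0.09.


P = 1/(1+exp(-(0.09--1.78))) = 0.8665
I = P*(1-P) = 0.8665 * 0.1335
I = 0.1157

0.1157


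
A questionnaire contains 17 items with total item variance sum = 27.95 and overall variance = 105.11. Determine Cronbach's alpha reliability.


alpha = (k/(k-1)) * (1 - sum(si^2)/s_total^2)
= (17/16) * (1 - 27.95/105.11)
alpha = 0.78

0.78


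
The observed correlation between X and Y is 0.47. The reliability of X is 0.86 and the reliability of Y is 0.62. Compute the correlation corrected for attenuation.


r_corrected = rxy / sqrt(rxx * ryy)
= 0.47 / sqrt(0.86 * 0.62)
= 0.47 / sqrt(0.5332)
= 0.47 / 0.730205
r_corrected = 0.6437

0.6437
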